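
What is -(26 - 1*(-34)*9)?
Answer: -332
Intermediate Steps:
-(26 - 1*(-34)*9) = -(26 + 34*9) = -(26 + 306) = -1*332 = -332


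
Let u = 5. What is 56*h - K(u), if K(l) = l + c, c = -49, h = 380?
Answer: 21324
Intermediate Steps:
K(l) = -49 + l (K(l) = l - 49 = -49 + l)
56*h - K(u) = 56*380 - (-49 + 5) = 21280 - 1*(-44) = 21280 + 44 = 21324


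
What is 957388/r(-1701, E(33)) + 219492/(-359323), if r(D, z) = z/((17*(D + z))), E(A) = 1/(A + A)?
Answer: -656547721864215112/359323 ≈ -1.8272e+12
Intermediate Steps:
E(A) = 1/(2*A)
r(D, z) = z/(17*D + 17*z)
957388/r(-1701, E(33)) + 219492/(-359323) = 957388/((((½)/33)/(17*(-1701 + (½)/33)))) + 219492/(-359323) = 957388/((((½)*(1/33))/(17*(-1701 + (½)*(1/33))))) + 219492*(-1/359323) = 957388/(((1/17)*(1/66)/(-1701 + 1/66))) - 219492/359323 = 957388/(((1/17)*(1/66)/(-112265/66))) - 219492/359323 = 957388/(((1/17)*(1/66)*(-66/112265))) - 219492/359323 = 957388/(-1/1908505) - 219492/359323 = 957388*(-1908505) - 219492/359323 = -1827179784940 - 219492/359323 = -656547721864215112/359323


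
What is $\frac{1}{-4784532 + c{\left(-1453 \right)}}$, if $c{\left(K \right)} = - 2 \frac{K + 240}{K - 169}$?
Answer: $- \frac{811}{3880256665} \approx -2.0901 \cdot 10^{-7}$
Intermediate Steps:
$c{\left(K \right)} = - \frac{2 \left(240 + K\right)}{-169 + K}$ ($c{\left(K \right)} = - 2 \frac{240 + K}{K - 169} = - 2 \frac{240 + K}{-169 + K} = - \frac{2 \left(240 + K\right)}{-169 + K}$)
$\frac{1}{-4784532 + c{\left(-1453 \right)}} = \frac{1}{-4784532 + \frac{2 \left(-240 - -1453\right)}{-169 - 1453}} = \frac{1}{-4784532 + \frac{2 \left(-240 + 1453\right)}{-1622}} = \frac{1}{-4784532 + 2 \left(- \frac{1}{1622}\right) 1213} = \frac{1}{-4784532 - \frac{1213}{811}} = \frac{1}{- \frac{3880256665}{811}} = - \frac{811}{3880256665}$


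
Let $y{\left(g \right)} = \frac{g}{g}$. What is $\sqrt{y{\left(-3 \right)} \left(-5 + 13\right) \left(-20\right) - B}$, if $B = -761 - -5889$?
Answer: $2 i \sqrt{1322} \approx 72.719 i$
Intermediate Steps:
$y{\left(g \right)} = 1$
$B = 5128$ ($B = -761 + 5889 = 5128$)
$\sqrt{y{\left(-3 \right)} \left(-5 + 13\right) \left(-20\right) - B} = \sqrt{1 \left(-5 + 13\right) \left(-20\right) - 5128} = \sqrt{1 \cdot 8 \left(-20\right) - 5128} = \sqrt{8 \left(-20\right) - 5128} = \sqrt{-160 - 5128} = \sqrt{-5288} = 2 i \sqrt{1322}$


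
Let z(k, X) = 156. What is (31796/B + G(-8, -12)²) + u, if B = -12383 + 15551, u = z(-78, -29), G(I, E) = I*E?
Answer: 7430573/792 ≈ 9382.0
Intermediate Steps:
G(I, E) = E*I
u = 156
B = 3168
(31796/B + G(-8, -12)²) + u = (31796/3168 + (-12*(-8))²) + 156 = (31796*(1/3168) + 96²) + 156 = (7949/792 + 9216) + 156 = 7307021/792 + 156 = 7430573/792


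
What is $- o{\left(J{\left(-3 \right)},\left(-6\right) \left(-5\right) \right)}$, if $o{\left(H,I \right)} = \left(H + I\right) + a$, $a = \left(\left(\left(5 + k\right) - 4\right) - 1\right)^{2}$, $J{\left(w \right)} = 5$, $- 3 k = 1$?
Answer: $- \frac{316}{9} \approx -35.111$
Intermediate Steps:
$k = - \frac{1}{3}$ ($k = \left(- \frac{1}{3}\right) 1 = - \frac{1}{3} \approx -0.33333$)
$a = \frac{1}{9}$ ($a = \left(\left(\left(5 - \frac{1}{3}\right) - 4\right) - 1\right)^{2} = \left(\left(\frac{14}{3} - 4\right) - 1\right)^{2} = \left(\frac{2}{3} - 1\right)^{2} = \left(- \frac{1}{3}\right)^{2} = \frac{1}{9} \approx 0.11111$)
$o{\left(H,I \right)} = \frac{1}{9} + H + I$ ($o{\left(H,I \right)} = \left(H + I\right) + \frac{1}{9} = \frac{1}{9} + H + I$)
$- o{\left(J{\left(-3 \right)},\left(-6\right) \left(-5\right) \right)} = - (\frac{1}{9} + 5 - -30) = - (\frac{1}{9} + 5 + 30) = \left(-1\right) \frac{316}{9} = - \frac{316}{9}$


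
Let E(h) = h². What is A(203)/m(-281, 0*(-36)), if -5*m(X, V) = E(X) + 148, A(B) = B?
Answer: -1015/79109 ≈ -0.012830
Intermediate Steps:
m(X, V) = -148/5 - X²/5 (m(X, V) = -(X² + 148)/5 = -(148 + X²)/5 = -148/5 - X²/5)
A(203)/m(-281, 0*(-36)) = 203/(-148/5 - ⅕*(-281)²) = 203/(-148/5 - ⅕*78961) = 203/(-148/5 - 78961/5) = 203/(-79109/5) = 203*(-5/79109) = -1015/79109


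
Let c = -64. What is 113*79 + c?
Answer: 8863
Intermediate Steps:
113*79 + c = 113*79 - 64 = 8927 - 64 = 8863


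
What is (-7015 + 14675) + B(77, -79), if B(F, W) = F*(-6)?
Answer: 7198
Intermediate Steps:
B(F, W) = -6*F
(-7015 + 14675) + B(77, -79) = (-7015 + 14675) - 6*77 = 7660 - 462 = 7198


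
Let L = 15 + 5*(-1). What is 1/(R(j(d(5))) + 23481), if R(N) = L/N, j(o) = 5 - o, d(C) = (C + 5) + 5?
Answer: 1/23480 ≈ 4.2589e-5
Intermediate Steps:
d(C) = 10 + C (d(C) = (5 + C) + 5 = 10 + C)
L = 10 (L = 15 - 5 = 10)
R(N) = 10/N
1/(R(j(d(5))) + 23481) = 1/(10/(5 - (10 + 5)) + 23481) = 1/(10/(5 - 1*15) + 23481) = 1/(10/(5 - 15) + 23481) = 1/(10/(-10) + 23481) = 1/(10*(-⅒) + 23481) = 1/(-1 + 23481) = 1/23480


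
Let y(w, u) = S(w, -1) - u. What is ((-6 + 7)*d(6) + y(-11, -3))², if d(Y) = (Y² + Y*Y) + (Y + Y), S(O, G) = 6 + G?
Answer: 8464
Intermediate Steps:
d(Y) = 2*Y + 2*Y² (d(Y) = (Y² + Y²) + 2*Y = 2*Y² + 2*Y = 2*Y + 2*Y²)
y(w, u) = 5 - u (y(w, u) = (6 - 1) - u = 5 - u)
((-6 + 7)*d(6) + y(-11, -3))² = ((-6 + 7)*(2*6*(1 + 6)) + (5 - 1*(-3)))² = (1*(2*6*7) + (5 + 3))² = (1*84 + 8)² = (84 + 8)² = 92² = 8464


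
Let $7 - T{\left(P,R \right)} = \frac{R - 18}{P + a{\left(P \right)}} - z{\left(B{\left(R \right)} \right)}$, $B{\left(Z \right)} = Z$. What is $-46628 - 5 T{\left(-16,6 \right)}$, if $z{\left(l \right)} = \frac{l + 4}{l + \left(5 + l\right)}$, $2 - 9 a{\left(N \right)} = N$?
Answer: $- \frac{5552737}{119} \approx -46662.0$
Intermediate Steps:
$a{\left(N \right)} = \frac{2}{9} - \frac{N}{9}$
$z{\left(l \right)} = \frac{4 + l}{5 + 2 l}$
$T{\left(P,R \right)} = 7 + \frac{4 + R}{5 + 2 R} - \frac{-18 + R}{\frac{2}{9} + \frac{8 P}{9}}$ ($T{\left(P,R \right)} = 7 - \left(\frac{R - 18}{P - \left(- \frac{2}{9} + \frac{P}{9}\right)} - \frac{4 + R}{5 + 2 R}\right) = 7 - \left(\frac{-18 + R}{\frac{2}{9} + \frac{8 P}{9}} - \frac{4 + R}{5 + 2 R}\right) = 7 + \left(\frac{4 + R}{5 + 2 R} - \frac{-18 + R}{\frac{2}{9} + \frac{8 P}{9}}\right) = 7 + \frac{4 + R}{5 + 2 R} - \frac{-18 + R}{\frac{2}{9} + \frac{8 P}{9}}$)
$-46628 - 5 T{\left(-16,6 \right)} = -46628 - 5 \frac{3 \left(296 - 6 \cdot 6^{2} + 103 \cdot 6 + 104 \left(-16\right) + 40 \left(-16\right) 6\right)}{2 \left(5 + 2 \cdot 6 + 20 \left(-16\right) + 8 \left(-16\right) 6\right)} = -46628 - 5 \frac{3 \left(296 - 216 + 618 - 1664 - 3840\right)}{2 \left(5 + 12 - 320 - 768\right)} = -46628 - 5 \frac{3 \left(296 - 216 + 618 - 1664 - 3840\right)}{2 \left(-1071\right)} = -46628 - 5 \cdot \frac{3}{2} \left(- \frac{1}{1071}\right) \left(-4806\right) = -46628 - 5 \cdot \frac{801}{119} = -46628 - \frac{4005}{119} = - \frac{5552737}{119}$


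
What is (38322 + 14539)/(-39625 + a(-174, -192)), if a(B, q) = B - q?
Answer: -52861/39607 ≈ -1.3346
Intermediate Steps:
(38322 + 14539)/(-39625 + a(-174, -192)) = (38322 + 14539)/(-39625 + (-174 - 1*(-192))) = 52861/(-39625 + (-174 + 192)) = 52861/(-39625 + 18) = 52861/(-39607) = 52861*(-1/39607) = -52861/39607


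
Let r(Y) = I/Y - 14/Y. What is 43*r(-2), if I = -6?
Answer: 430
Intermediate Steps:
r(Y) = -20/Y (r(Y) = -6/Y - 14/Y = -20/Y)
43*r(-2) = 43*(-20/(-2)) = 43*(-20*(-1/2)) = 43*10 = 430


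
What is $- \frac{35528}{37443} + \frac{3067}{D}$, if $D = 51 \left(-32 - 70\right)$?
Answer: $- \frac{99884779}{64926162} \approx -1.5384$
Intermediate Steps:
$D = -5202$ ($D = 51 \left(-102\right) = -5202$)
$- \frac{35528}{37443} + \frac{3067}{D} = - \frac{35528}{37443} + \frac{3067}{-5202} = \left(-35528\right) \frac{1}{37443} + 3067 \left(- \frac{1}{5202}\right) = - \frac{35528}{37443} - \frac{3067}{5202} = - \frac{99884779}{64926162}$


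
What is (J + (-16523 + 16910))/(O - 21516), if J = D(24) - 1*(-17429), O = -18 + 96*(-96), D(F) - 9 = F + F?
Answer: -17873/30750 ≈ -0.58124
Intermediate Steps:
D(F) = 9 + 2*F (D(F) = 9 + (F + F) = 9 + 2*F)
O = -9234 (O = -18 - 9216 = -9234)
J = 17486 (J = (9 + 2*24) - 1*(-17429) = (9 + 48) + 17429 = 57 + 17429 = 17486)
(J + (-16523 + 16910))/(O - 21516) = (17486 + (-16523 + 16910))/(-9234 - 21516) = (17486 + 387)/(-30750) = 17873*(-1/30750) = -17873/30750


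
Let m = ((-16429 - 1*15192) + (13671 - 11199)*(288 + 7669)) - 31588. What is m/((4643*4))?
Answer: 19606495/18572 ≈ 1055.7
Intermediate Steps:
m = 19606495 (m = ((-16429 - 15192) + 2472*7957) - 31588 = (-31621 + 19669704) - 31588 = 19638083 - 31588 = 19606495)
m/((4643*4)) = 19606495/((4643*4)) = 19606495/18572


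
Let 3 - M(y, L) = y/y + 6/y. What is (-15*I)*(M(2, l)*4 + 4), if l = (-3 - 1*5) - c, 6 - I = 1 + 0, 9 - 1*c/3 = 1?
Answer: 0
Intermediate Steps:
c = 24 (c = 27 - 3*1 = 27 - 3 = 24)
I = 5 (I = 6 - (1 + 0) = 6 - 1*1 = 6 - 1 = 5)
l = -32 (l = (-3 - 1*5) - 1*24 = (-3 - 5) - 24 = -8 - 24 = -32)
M(y, L) = 2 - 6/y (M(y, L) = 3 - (y/y + 6/y) = 3 - (1 + 6/y) = 3 + (-1 - 6/y) = 2 - 6/y)
(-15*I)*(M(2, l)*4 + 4) = (-15*5)*((2 - 6/2)*4 + 4) = -75*((2 - 6*1/2)*4 + 4) = -75*((2 - 3)*4 + 4) = -75*(-1*4 + 4) = -75*(-4 + 4) = -75*0 = 0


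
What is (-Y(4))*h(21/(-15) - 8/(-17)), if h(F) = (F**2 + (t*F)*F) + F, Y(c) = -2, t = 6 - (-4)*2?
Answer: 6952/289 ≈ 24.055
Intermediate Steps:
t = 14 (t = 6 - 1*(-8) = 6 + 8 = 14)
h(F) = F + 15*F**2 (h(F) = (F**2 + (14*F)*F) + F = (F**2 + 14*F**2) + F = 15*F**2 + F = F + 15*F**2)
(-Y(4))*h(21/(-15) - 8/(-17)) = (-1*(-2))*((21/(-15) - 8/(-17))*(1 + 15*(21/(-15) - 8/(-17)))) = 2*((21*(-1/15) - 8*(-1/17))*(1 + 15*(21*(-1/15) - 8*(-1/17)))) = 2*((-7/5 + 8/17)*(1 + 15*(-7/5 + 8/17))) = 2*(-79*(1 + 15*(-79/85))/85) = 2*(-79*(1 - 237/17)/85) = 2*(-79/85*(-220/17)) = 2*(3476/289) = 6952/289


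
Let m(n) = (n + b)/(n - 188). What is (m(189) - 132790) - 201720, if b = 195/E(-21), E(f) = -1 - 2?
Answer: -334386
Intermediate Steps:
E(f) = -3
b = -65 (b = 195/(-3) = 195*(-1/3) = -65)
m(n) = (-65 + n)/(-188 + n) (m(n) = (n - 65)/(n - 188) = (-65 + n)/(-188 + n))
(m(189) - 132790) - 201720 = ((-65 + 189)/(-188 + 189) - 132790) - 201720 = (124/1 - 132790) - 201720 = (1*124 - 132790) - 201720 = (124 - 132790) - 201720 = -132666 - 201720 = -334386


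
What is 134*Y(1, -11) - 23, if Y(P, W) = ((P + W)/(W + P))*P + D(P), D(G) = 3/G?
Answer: 513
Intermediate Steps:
Y(P, W) = P + 3/P (Y(P, W) = ((P + W)/(W + P))*P + 3/P = ((P + W)/(P + W))*P + 3/P = 1*P + 3/P = P + 3/P)
134*Y(1, -11) - 23 = 134*(1 + 3/1) - 23 = 134*(1 + 3*1) - 23 = 134*(1 + 3) - 23 = 134*4 - 23 = 536 - 23 = 513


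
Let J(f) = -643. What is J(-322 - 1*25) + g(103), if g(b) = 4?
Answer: -639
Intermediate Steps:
J(-322 - 1*25) + g(103) = -643 + 4 = -639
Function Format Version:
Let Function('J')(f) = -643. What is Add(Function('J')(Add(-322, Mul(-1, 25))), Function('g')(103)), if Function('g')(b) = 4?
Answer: -639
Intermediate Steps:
Add(Function('J')(Add(-322, Mul(-1, 25))), Function('g')(103)) = Add(-643, 4) = -639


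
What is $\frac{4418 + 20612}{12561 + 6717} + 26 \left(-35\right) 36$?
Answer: $- \frac{315761125}{9639} \approx -32759.0$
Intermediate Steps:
$\frac{4418 + 20612}{12561 + 6717} + 26 \left(-35\right) 36 = \frac{25030}{19278} - 32760 = 25030 \cdot \frac{1}{19278} - 32760 = \frac{12515}{9639} - 32760 = - \frac{315761125}{9639}$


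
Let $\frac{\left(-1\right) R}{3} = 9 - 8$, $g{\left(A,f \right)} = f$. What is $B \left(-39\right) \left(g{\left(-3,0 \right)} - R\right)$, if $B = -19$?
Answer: $2223$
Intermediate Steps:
$R = -3$ ($R = - 3 \left(9 - 8\right) = \left(-3\right) 1 = -3$)
$B \left(-39\right) \left(g{\left(-3,0 \right)} - R\right) = \left(-19\right) \left(-39\right) \left(0 - -3\right) = 741 \left(0 + 3\right) = 741 \cdot 3 = 2223$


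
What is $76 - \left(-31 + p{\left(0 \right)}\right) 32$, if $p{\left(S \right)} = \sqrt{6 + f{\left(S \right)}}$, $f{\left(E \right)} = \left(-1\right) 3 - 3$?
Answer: $1068$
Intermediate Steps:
$f{\left(E \right)} = -6$ ($f{\left(E \right)} = -3 - 3 = -6$)
$p{\left(S \right)} = 0$ ($p{\left(S \right)} = \sqrt{6 - 6} = \sqrt{0} = 0$)
$76 - \left(-31 + p{\left(0 \right)}\right) 32 = 76 - \left(-31 + 0\right) 32 = 76 - \left(-31\right) 32 = 76 - -992 = 76 + 992 = 1068$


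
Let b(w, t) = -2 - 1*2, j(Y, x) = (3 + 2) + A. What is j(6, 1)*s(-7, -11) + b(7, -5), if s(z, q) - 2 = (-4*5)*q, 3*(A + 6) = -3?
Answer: -448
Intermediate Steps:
A = -7 (A = -6 + (⅓)*(-3) = -6 - 1 = -7)
j(Y, x) = -2 (j(Y, x) = (3 + 2) - 7 = 5 - 7 = -2)
s(z, q) = 2 - 20*q (s(z, q) = 2 + (-4*5)*q = 2 - 20*q)
b(w, t) = -4 (b(w, t) = -2 - 2 = -4)
j(6, 1)*s(-7, -11) + b(7, -5) = -2*(2 - 20*(-11)) - 4 = -2*(2 + 220) - 4 = -2*222 - 4 = -444 - 4 = -448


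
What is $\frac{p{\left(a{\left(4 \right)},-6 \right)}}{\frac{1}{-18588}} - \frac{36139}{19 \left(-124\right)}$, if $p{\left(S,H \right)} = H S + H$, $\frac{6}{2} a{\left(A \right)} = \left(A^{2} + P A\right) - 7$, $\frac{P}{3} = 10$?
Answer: $\frac{11561474731}{2356} \approx 4.9072 \cdot 10^{6}$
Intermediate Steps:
$P = 30$ ($P = 3 \cdot 10 = 30$)
$a{\left(A \right)} = - \frac{7}{3} + 10 A + \frac{A^{2}}{3}$ ($a{\left(A \right)} = \frac{\left(A^{2} + 30 A\right) - 7}{3} = \frac{-7 + A^{2} + 30 A}{3} = - \frac{7}{3} + 10 A + \frac{A^{2}}{3}$)
$p{\left(S,H \right)} = H + H S$
$\frac{p{\left(a{\left(4 \right)},-6 \right)}}{\frac{1}{-18588}} - \frac{36139}{19 \left(-124\right)} = \frac{\left(-6\right) \left(1 + \left(- \frac{7}{3} + 10 \cdot 4 + \frac{4^{2}}{3}\right)\right)}{\frac{1}{-18588}} - \frac{36139}{19 \left(-124\right)} = \frac{\left(-6\right) \left(1 + \left(- \frac{7}{3} + 40 + \frac{1}{3} \cdot 16\right)\right)}{- \frac{1}{18588}} - \frac{36139}{-2356} = - 6 \left(1 + \left(- \frac{7}{3} + 40 + \frac{16}{3}\right)\right) \left(-18588\right) - - \frac{36139}{2356} = - 6 \left(1 + 43\right) \left(-18588\right) + \frac{36139}{2356} = \left(-6\right) 44 \left(-18588\right) + \frac{36139}{2356} = \left(-264\right) \left(-18588\right) + \frac{36139}{2356} = 4907232 + \frac{36139}{2356} = \frac{11561474731}{2356}$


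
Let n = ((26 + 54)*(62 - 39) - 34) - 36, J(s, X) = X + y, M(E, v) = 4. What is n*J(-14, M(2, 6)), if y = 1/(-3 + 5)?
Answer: 7965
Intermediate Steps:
y = ½ (y = 1/2 = ½ ≈ 0.50000)
J(s, X) = ½ + X (J(s, X) = X + ½ = ½ + X)
n = 1770 (n = (80*23 - 34) - 36 = (1840 - 34) - 36 = 1806 - 36 = 1770)
n*J(-14, M(2, 6)) = 1770*(½ + 4) = 1770*(9/2) = 7965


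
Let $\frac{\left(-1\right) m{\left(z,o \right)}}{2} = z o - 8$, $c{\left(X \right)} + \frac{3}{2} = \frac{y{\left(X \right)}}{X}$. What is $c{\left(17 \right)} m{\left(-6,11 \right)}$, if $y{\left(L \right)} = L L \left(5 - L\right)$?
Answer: $-30414$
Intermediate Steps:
$y{\left(L \right)} = L^{2} \left(5 - L\right)$
$c{\left(X \right)} = - \frac{3}{2} + X \left(5 - X\right)$ ($c{\left(X \right)} = - \frac{3}{2} + \frac{X^{2} \left(5 - X\right)}{X} = - \frac{3}{2} + X \left(5 - X\right)$)
$m{\left(z,o \right)} = 16 - 2 o z$ ($m{\left(z,o \right)} = - 2 \left(z o - 8\right) = - 2 \left(o z - 8\right) = - 2 \left(-8 + o z\right) = 16 - 2 o z$)
$c{\left(17 \right)} m{\left(-6,11 \right)} = \left(- \frac{3}{2} - 17^{2} + 5 \cdot 17\right) \left(16 - 22 \left(-6\right)\right) = \left(- \frac{3}{2} - 289 + 85\right) \left(16 + 132\right) = \left(- \frac{3}{2} - 289 + 85\right) 148 = \left(- \frac{411}{2}\right) 148 = -30414$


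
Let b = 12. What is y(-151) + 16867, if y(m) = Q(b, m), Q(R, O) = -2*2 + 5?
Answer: 16868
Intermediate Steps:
Q(R, O) = 1 (Q(R, O) = -4 + 5 = 1)
y(m) = 1
y(-151) + 16867 = 1 + 16867 = 16868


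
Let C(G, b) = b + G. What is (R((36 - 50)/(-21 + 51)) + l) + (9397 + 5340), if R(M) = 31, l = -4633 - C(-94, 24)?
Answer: 10205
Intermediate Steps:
C(G, b) = G + b
l = -4563 (l = -4633 - (-94 + 24) = -4633 - 1*(-70) = -4633 + 70 = -4563)
(R((36 - 50)/(-21 + 51)) + l) + (9397 + 5340) = (31 - 4563) + (9397 + 5340) = -4532 + 14737 = 10205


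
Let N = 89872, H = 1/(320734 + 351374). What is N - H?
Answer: 60403690175/672108 ≈ 89872.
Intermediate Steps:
H = 1/672108 ≈ 1.4879e-6
N - H = 89872 - 1*1/672108 = 89872 - 1/672108 = 60403690175/672108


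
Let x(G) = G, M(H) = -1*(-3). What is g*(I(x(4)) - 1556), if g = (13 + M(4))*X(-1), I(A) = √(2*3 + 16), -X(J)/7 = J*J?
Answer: 174272 - 112*√22 ≈ 1.7375e+5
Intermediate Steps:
M(H) = 3
X(J) = -7*J² (X(J) = -7*J*J = -7*J²)
I(A) = √22 (I(A) = √(6 + 16) = √22)
g = -112 (g = (13 + 3)*(-7*(-1)²) = 16*(-7*1) = 16*(-7) = -112)
g*(I(x(4)) - 1556) = -112*(√22 - 1556) = -112*(-1556 + √22) = 174272 - 112*√22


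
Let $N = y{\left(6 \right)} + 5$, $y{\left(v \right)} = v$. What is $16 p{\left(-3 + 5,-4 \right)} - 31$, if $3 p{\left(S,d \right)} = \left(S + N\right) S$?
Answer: $\frac{323}{3} \approx 107.67$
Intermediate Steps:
$N = 11$ ($N = 6 + 5 = 11$)
$p{\left(S,d \right)} = \frac{S \left(11 + S\right)}{3}$ ($p{\left(S,d \right)} = \frac{\left(S + 11\right) S}{3} = \frac{\left(11 + S\right) S}{3} = \frac{S \left(11 + S\right)}{3}$)
$16 p{\left(-3 + 5,-4 \right)} - 31 = 16 \frac{\left(-3 + 5\right) \left(11 + \left(-3 + 5\right)\right)}{3} - 31 = 16 \cdot \frac{1}{3} \cdot 2 \left(11 + 2\right) - 31 = 16 \cdot \frac{1}{3} \cdot 2 \cdot 13 - 31 = 16 \cdot \frac{26}{3} - 31 = \frac{416}{3} - 31 = \frac{323}{3}$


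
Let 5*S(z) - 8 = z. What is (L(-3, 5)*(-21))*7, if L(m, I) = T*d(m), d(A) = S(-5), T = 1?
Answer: -441/5 ≈ -88.200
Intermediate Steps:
S(z) = 8/5 + z/5
d(A) = ⅗ (d(A) = 8/5 + (⅕)*(-5) = 8/5 - 1 = ⅗)
L(m, I) = ⅗ (L(m, I) = 1*(⅗) = ⅗)
(L(-3, 5)*(-21))*7 = ((⅗)*(-21))*7 = -63/5*7 = -441/5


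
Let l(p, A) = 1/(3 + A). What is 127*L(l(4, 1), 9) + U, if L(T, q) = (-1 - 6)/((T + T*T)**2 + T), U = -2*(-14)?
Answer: -225092/89 ≈ -2529.1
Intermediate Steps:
U = 28
L(T, q) = -7/(T + (T + T**2)**2) (L(T, q) = -7/((T + T**2)**2 + T) = -7/(T + (T + T**2)**2))
127*L(l(4, 1), 9) + U = 127*(-7/((1/(3 + 1))*(1 + (1 + 1/(3 + 1))**2/(3 + 1)))) + 28 = 127*(-7/((1/4)*(1 + (1 + 1/4)**2/4))) + 28 = 127*(-7/(1/4*(1 + (1 + 1/4)**2/4))) + 28 = 127*(-7*4/(1 + (5/4)**2/4)) + 28 = 127*(-7*4/(1 + (1/4)*(25/16))) + 28 = 127*(-7*4/(1 + 25/64)) + 28 = 127*(-7*4/89/64) + 28 = 127*(-7*4*64/89) + 28 = 127*(-1792/89) + 28 = -227584/89 + 28 = -225092/89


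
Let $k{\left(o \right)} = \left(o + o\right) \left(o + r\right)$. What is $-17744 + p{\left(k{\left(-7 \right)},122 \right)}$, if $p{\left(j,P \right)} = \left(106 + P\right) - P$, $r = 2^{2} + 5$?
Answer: $-17638$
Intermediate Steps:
$r = 9$ ($r = 4 + 5 = 9$)
$k{\left(o \right)} = 2 o \left(9 + o\right)$ ($k{\left(o \right)} = \left(o + o\right) \left(o + 9\right) = 2 o \left(9 + o\right)$)
$p{\left(j,P \right)} = 106$
$-17744 + p{\left(k{\left(-7 \right)},122 \right)} = -17744 + 106 = -17638$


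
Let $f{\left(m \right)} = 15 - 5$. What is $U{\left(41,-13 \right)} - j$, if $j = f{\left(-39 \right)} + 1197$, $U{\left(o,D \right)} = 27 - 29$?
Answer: $-1209$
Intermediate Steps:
$f{\left(m \right)} = 10$
$U{\left(o,D \right)} = -2$ ($U{\left(o,D \right)} = 27 - 29 = -2$)
$j = 1207$ ($j = 10 + 1197 = 1207$)
$U{\left(41,-13 \right)} - j = -2 - 1207 = -1209$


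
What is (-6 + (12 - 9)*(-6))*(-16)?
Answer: 384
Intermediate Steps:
(-6 + (12 - 9)*(-6))*(-16) = (-6 + 3*(-6))*(-16) = (-6 - 18)*(-16) = -24*(-16) = 384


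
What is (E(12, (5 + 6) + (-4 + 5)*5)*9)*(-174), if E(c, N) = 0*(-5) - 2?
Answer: 3132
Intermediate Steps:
E(c, N) = -2 (E(c, N) = 0 - 2 = -2)
(E(12, (5 + 6) + (-4 + 5)*5)*9)*(-174) = -2*9*(-174) = -18*(-174) = 3132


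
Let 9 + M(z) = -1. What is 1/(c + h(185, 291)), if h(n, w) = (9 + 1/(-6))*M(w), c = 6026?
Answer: 3/17813 ≈ 0.00016842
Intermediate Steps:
M(z) = -10 (M(z) = -9 - 1 = -10)
h(n, w) = -265/3 (h(n, w) = (9 + 1/(-6))*(-10) = (9 - 1/6)*(-10) = (53/6)*(-10) = -265/3)
1/(c + h(185, 291)) = 1/(6026 - 265/3) = 1/(17813/3) = 3/17813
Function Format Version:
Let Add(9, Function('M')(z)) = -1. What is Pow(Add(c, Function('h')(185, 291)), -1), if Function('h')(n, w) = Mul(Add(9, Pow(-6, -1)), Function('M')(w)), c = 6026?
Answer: Rational(3, 17813) ≈ 0.00016842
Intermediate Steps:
Function('M')(z) = -10 (Function('M')(z) = Add(-9, -1) = -10)
Function('h')(n, w) = Rational(-265, 3) (Function('h')(n, w) = Mul(Add(9, Pow(-6, -1)), -10) = Mul(Add(9, Rational(-1, 6)), -10) = Mul(Rational(53, 6), -10) = Rational(-265, 3))
Pow(Add(c, Function('h')(185, 291)), -1) = Pow(Add(6026, Rational(-265, 3)), -1) = Pow(Rational(17813, 3), -1) = Rational(3, 17813)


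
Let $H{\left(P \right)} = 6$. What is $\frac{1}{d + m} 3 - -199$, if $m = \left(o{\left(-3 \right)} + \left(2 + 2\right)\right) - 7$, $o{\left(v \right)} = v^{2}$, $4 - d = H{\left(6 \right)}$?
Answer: $\frac{799}{4} \approx 199.75$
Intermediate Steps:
$d = -2$ ($d = 4 - 6 = -2$)
$m = 6$ ($m = \left(\left(-3\right)^{2} + \left(2 + 2\right)\right) - 7 = \left(9 + 4\right) - 7 = 13 - 7 = 6$)
$\frac{1}{d + m} 3 - -199 = \frac{1}{-2 + 6} \cdot 3 - -199 = \frac{1}{4} \cdot 3 + 199 = \frac{3}{4} + 199 = \frac{799}{4}$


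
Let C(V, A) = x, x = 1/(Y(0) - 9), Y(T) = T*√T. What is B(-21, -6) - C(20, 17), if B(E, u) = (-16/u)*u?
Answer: -143/9 ≈ -15.889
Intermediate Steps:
Y(T) = T^(3/2)
x = -⅑ (x = 1/(0^(3/2) - 9) = 1/(0 - 9) = 1/(-9) = -⅑ ≈ -0.11111)
C(V, A) = -⅑
B(E, u) = -16
B(-21, -6) - C(20, 17) = -16 - 1*(-⅑) = -16 + ⅑ = -143/9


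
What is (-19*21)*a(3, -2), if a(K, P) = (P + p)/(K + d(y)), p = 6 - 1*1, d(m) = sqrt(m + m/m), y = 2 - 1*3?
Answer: -399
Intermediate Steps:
y = -1 (y = 2 - 3 = -1)
d(m) = sqrt(1 + m) (d(m) = sqrt(m + 1) = sqrt(1 + m))
p = 5 (p = 6 - 1 = 5)
a(K, P) = (5 + P)/K (a(K, P) = (P + 5)/(K + sqrt(1 - 1)) = (5 + P)/(K + sqrt(0)) = (5 + P)/(K + 0) = (5 + P)/K)
(-19*21)*a(3, -2) = (-19*21)*((5 - 2)/3) = -133*3 = -399*1 = -399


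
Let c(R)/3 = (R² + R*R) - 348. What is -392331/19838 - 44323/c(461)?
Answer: -125185286204/6318809679 ≈ -19.812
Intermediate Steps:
c(R) = -1044 + 6*R² (c(R) = 3*((R² + R*R) - 348) = 3*((R² + R²) - 348) = 3*(2*R² - 348) = 3*(-348 + 2*R²) = -1044 + 6*R²)
-392331/19838 - 44323/c(461) = -392331/19838 - 44323/(-1044 + 6*461²) = -392331*1/19838 - 44323/(-1044 + 6*212521) = -392331/19838 - 44323/(-1044 + 1275126) = -392331/19838 - 44323/1274082 = -125185286204/6318809679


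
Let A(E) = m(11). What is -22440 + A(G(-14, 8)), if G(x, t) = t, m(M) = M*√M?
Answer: -22440 + 11*√11 ≈ -22404.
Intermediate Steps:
m(M) = M^(3/2)
A(E) = 11*√11 (A(E) = 11^(3/2) = 11*√11)
-22440 + A(G(-14, 8)) = -22440 + 11*√11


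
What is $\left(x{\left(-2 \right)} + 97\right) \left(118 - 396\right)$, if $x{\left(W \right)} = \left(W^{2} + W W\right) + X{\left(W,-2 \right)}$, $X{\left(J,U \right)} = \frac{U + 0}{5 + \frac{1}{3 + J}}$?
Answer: $- \frac{87292}{3} \approx -29097.0$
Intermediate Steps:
$X{\left(J,U \right)} = \frac{U}{5 + \frac{1}{3 + J}}$
$x{\left(W \right)} = 2 W^{2} - \frac{2 \left(3 + W\right)}{16 + 5 W}$ ($x{\left(W \right)} = \left(W^{2} + W W\right) - \frac{2 \left(3 + W\right)}{16 + 5 W} = \left(W^{2} + W^{2}\right) - \frac{2 \left(3 + W\right)}{16 + 5 W} = 2 W^{2} - \frac{2 \left(3 + W\right)}{16 + 5 W}$)
$\left(x{\left(-2 \right)} + 97\right) \left(118 - 396\right) = \left(\frac{2 \left(-3 - -2 + \left(-2\right)^{2} \left(16 + 5 \left(-2\right)\right)\right)}{16 + 5 \left(-2\right)} + 97\right) \left(118 - 396\right) = \left(\frac{2 \left(-3 + 2 + 4 \left(16 - 10\right)\right)}{16 - 10} + 97\right) \left(-278\right) = \left(\frac{2 \left(-3 + 2 + 4 \cdot 6\right)}{6} + 97\right) \left(-278\right) = \left(2 \cdot \frac{1}{6} \left(-3 + 2 + 24\right) + 97\right) \left(-278\right) = \left(2 \cdot \frac{1}{6} \cdot 23 + 97\right) \left(-278\right) = \left(\frac{23}{3} + 97\right) \left(-278\right) = \frac{314}{3} \left(-278\right) = - \frac{87292}{3}$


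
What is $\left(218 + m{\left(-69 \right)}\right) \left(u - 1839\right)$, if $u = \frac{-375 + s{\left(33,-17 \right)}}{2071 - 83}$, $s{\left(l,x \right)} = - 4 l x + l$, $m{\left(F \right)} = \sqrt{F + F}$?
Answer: $- \frac{199144635}{497} - \frac{1827015 i \sqrt{138}}{994} \approx -4.0069 \cdot 10^{5} - 21592.0 i$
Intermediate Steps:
$m{\left(F \right)} = \sqrt{2} \sqrt{F}$ ($m{\left(F \right)} = \sqrt{2 F} = \sqrt{2} \sqrt{F}$)
$s{\left(l,x \right)} = l - 4 l x$ ($s{\left(l,x \right)} = - 4 l x + l = l - 4 l x$)
$u = \frac{951}{994}$ ($u = \frac{-375 + 33 \left(1 - -68\right)}{2071 - 83} = \frac{-375 + 33 \left(1 + 68\right)}{1988} = \left(-375 + 33 \cdot 69\right) \frac{1}{1988} = \left(-375 + 2277\right) \frac{1}{1988} = 1902 \cdot \frac{1}{1988} = \frac{951}{994} \approx 0.95674$)
$\left(218 + m{\left(-69 \right)}\right) \left(u - 1839\right) = \left(218 + \sqrt{2} \sqrt{-69}\right) \left(\frac{951}{994} - 1839\right) = \left(218 + \sqrt{2} i \sqrt{69}\right) \left(- \frac{1827015}{994}\right) = \left(218 + i \sqrt{138}\right) \left(- \frac{1827015}{994}\right) = - \frac{199144635}{497} - \frac{1827015 i \sqrt{138}}{994}$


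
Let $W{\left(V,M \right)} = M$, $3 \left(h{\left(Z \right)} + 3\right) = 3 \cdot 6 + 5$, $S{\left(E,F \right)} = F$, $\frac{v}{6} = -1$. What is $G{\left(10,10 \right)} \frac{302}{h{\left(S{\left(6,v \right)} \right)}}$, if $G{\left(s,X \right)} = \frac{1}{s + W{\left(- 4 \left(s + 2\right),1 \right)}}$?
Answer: $\frac{453}{77} \approx 5.8831$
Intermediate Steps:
$v = -6$ ($v = 6 \left(-1\right) = -6$)
$h{\left(Z \right)} = \frac{14}{3}$ ($h{\left(Z \right)} = -3 + \frac{3 \cdot 6 + 5}{3} = -3 + \frac{18 + 5}{3} = -3 + \frac{1}{3} \cdot 23 = -3 + \frac{23}{3} = \frac{14}{3}$)
$G{\left(s,X \right)} = \frac{1}{1 + s}$ ($G{\left(s,X \right)} = \frac{1}{s + 1} = \frac{1}{1 + s}$)
$G{\left(10,10 \right)} \frac{302}{h{\left(S{\left(6,v \right)} \right)}} = \frac{302 \frac{1}{\frac{14}{3}}}{1 + 10} = \frac{302 \cdot \frac{3}{14}}{11} = \frac{1}{11} \cdot \frac{453}{7} = \frac{453}{77}$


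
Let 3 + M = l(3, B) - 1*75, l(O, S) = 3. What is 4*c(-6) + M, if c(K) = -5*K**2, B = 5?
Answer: -795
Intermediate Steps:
M = -75 (M = -3 + (3 - 1*75) = -3 + (3 - 75) = -3 - 72 = -75)
4*c(-6) + M = 4*(-5*(-6)**2) - 75 = 4*(-5*36) - 75 = 4*(-180) - 75 = -720 - 75 = -795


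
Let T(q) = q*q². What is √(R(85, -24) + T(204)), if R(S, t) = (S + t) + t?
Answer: √8489701 ≈ 2913.7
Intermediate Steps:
R(S, t) = S + 2*t
T(q) = q³
√(R(85, -24) + T(204)) = √((85 + 2*(-24)) + 204³) = √((85 - 48) + 8489664) = √(37 + 8489664) = √8489701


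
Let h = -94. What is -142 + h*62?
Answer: -5970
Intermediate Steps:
-142 + h*62 = -142 - 94*62 = -142 - 5828 = -5970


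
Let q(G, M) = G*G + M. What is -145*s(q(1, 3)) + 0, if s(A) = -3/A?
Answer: 435/4 ≈ 108.75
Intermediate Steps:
q(G, M) = M + G**2 (q(G, M) = G**2 + M = M + G**2)
-145*s(q(1, 3)) + 0 = -(-435)/(3 + 1**2) + 0 = -(-435)/(3 + 1) + 0 = -(-435)/4 + 0 = -145*(-3/4) + 0 = 435/4 + 0 = 435/4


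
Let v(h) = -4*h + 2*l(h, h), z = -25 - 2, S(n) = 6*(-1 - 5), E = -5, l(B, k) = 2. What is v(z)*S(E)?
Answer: -4032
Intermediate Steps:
S(n) = -36 (S(n) = 6*(-6) = -36)
z = -27
v(h) = 4 - 4*h (v(h) = -4*h + 2*2 = -4*h + 4 = 4 - 4*h)
v(z)*S(E) = (4 - 4*(-27))*(-36) = (4 + 108)*(-36) = 112*(-36) = -4032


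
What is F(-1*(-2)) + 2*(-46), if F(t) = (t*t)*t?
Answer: -84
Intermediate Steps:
F(t) = t³ (F(t) = t²*t = t³)
F(-1*(-2)) + 2*(-46) = (-1*(-2))³ + 2*(-46) = 2³ - 92 = 8 - 92 = -84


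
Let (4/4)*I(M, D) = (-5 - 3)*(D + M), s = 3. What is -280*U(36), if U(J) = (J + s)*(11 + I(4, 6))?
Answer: 753480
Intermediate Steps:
I(M, D) = -8*D - 8*M (I(M, D) = (-5 - 3)*(D + M) = -8*(D + M) = -8*D - 8*M)
U(J) = -207 - 69*J (U(J) = (J + 3)*(11 + (-8*6 - 8*4)) = (3 + J)*(11 + (-48 - 32)) = (3 + J)*(11 - 80) = (3 + J)*(-69) = -207 - 69*J)
-280*U(36) = -280*(-207 - 69*36) = -280*(-207 - 2484) = -280*(-2691) = 753480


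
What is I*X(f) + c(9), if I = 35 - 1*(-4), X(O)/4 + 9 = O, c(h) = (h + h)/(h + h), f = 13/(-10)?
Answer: -8029/5 ≈ -1605.8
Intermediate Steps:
f = -13/10 (f = 13*(-1/10) = -13/10 ≈ -1.3000)
c(h) = 1 (c(h) = (2*h)/((2*h)) = (2*h)*(1/(2*h)) = 1)
X(O) = -36 + 4*O
I = 39 (I = 35 + 4 = 39)
I*X(f) + c(9) = 39*(-36 + 4*(-13/10)) + 1 = 39*(-36 - 26/5) + 1 = 39*(-206/5) + 1 = -8034/5 + 1 = -8029/5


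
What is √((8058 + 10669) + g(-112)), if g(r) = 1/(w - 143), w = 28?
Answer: 2*√61916115/115 ≈ 136.85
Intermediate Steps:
g(r) = -1/115 (g(r) = 1/(28 - 143) = 1/(-115) = -1/115)
√((8058 + 10669) + g(-112)) = √((8058 + 10669) - 1/115) = √(18727 - 1/115) = √(2153604/115) = 2*√61916115/115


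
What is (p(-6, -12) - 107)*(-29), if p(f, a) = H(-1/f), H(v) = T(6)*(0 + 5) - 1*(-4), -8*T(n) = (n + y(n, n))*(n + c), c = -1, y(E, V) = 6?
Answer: 8149/2 ≈ 4074.5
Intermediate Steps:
T(n) = -(-1 + n)*(6 + n)/8 (T(n) = -(n + 6)*(n - 1)/8 = -(6 + n)*(-1 + n)/8 = -(-1 + n)*(6 + n)/8)
H(v) = -67/2 (H(v) = (3/4 - 5/8*6 - 1/8*6**2)*(0 + 5) - 1*(-4) = (3/4 - 15/4 - 1/8*36)*5 + 4 = (3/4 - 15/4 - 9/2)*5 + 4 = -15/2*5 + 4 = -75/2 + 4 = -67/2)
p(f, a) = -67/2
(p(-6, -12) - 107)*(-29) = (-67/2 - 107)*(-29) = -281/2*(-29) = 8149/2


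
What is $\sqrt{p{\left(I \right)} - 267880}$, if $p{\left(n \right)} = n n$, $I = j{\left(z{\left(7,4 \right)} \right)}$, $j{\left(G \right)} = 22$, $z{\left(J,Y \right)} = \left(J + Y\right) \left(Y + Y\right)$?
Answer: $2 i \sqrt{66849} \approx 517.1 i$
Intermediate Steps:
$z{\left(J,Y \right)} = 2 Y \left(J + Y\right)$ ($z{\left(J,Y \right)} = \left(J + Y\right) 2 Y = 2 Y \left(J + Y\right)$)
$I = 22$
$p{\left(n \right)} = n^{2}$
$\sqrt{p{\left(I \right)} - 267880} = \sqrt{22^{2} - 267880} = \sqrt{484 - 267880} = \sqrt{-267396} = 2 i \sqrt{66849}$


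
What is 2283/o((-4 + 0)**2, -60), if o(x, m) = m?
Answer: -761/20 ≈ -38.050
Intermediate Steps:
2283/o((-4 + 0)**2, -60) = 2283/(-60) = 2283*(-1/60) = -761/20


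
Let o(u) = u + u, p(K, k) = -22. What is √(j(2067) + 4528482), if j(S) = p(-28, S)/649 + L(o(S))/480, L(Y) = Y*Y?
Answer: √6355033403630/1180 ≈ 2136.4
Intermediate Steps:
o(u) = 2*u
L(Y) = Y²
j(S) = -2/59 + S²/120 (j(S) = -22/649 + (2*S)²/480 = -22*1/649 + (4*S²)*(1/480) = -2/59 + S²/120)
√(j(2067) + 4528482) = √((-2/59 + (1/120)*2067²) + 4528482) = √((-2/59 + (1/120)*4272489) + 4528482) = √((-2/59 + 1424163/40) + 4528482) = √(84025537/2360 + 4528482) = √(10771243057/2360) = √6355033403630/1180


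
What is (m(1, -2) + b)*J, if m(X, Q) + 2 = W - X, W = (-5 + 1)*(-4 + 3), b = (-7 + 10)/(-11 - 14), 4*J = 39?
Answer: 429/50 ≈ 8.5800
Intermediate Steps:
J = 39/4 (J = (1/4)*39 = 39/4 ≈ 9.7500)
b = -3/25 (b = 3/(-25) = 3*(-1/25) = -3/25 ≈ -0.12000)
W = 4 (W = -4*(-1) = 4)
m(X, Q) = 2 - X (m(X, Q) = -2 + (4 - X) = 2 - X)
(m(1, -2) + b)*J = ((2 - 1*1) - 3/25)*(39/4) = ((2 - 1) - 3/25)*(39/4) = (1 - 3/25)*(39/4) = (22/25)*(39/4) = 429/50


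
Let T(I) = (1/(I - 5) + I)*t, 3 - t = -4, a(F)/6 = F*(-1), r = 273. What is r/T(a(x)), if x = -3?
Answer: 507/235 ≈ 2.1574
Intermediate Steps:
a(F) = -6*F (a(F) = 6*(F*(-1)) = 6*(-F) = -6*F)
t = 7 (t = 3 - 1*(-4) = 3 + 4 = 7)
T(I) = 7*I + 7/(-5 + I) (T(I) = (1/(I - 5) + I)*7 = (1/(-5 + I) + I)*7 = (I + 1/(-5 + I))*7 = 7*I + 7/(-5 + I))
r/T(a(x)) = 273/((7*(1 + (-6*(-3))**2 - (-30)*(-3))/(-5 - 6*(-3)))) = 273/((7*(1 + 18**2 - 5*18)/(-5 + 18))) = 273/((7*(1 + 324 - 90)/13)) = 273/((7*(1/13)*235)) = 273/(1645/13) = 273*(13/1645) = 507/235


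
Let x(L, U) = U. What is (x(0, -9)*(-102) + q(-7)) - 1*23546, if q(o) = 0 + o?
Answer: -22635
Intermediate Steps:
q(o) = o
(x(0, -9)*(-102) + q(-7)) - 1*23546 = (-9*(-102) - 7) - 1*23546 = (918 - 7) - 23546 = 911 - 23546 = -22635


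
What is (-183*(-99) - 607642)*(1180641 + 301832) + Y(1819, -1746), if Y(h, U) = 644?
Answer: -873954894681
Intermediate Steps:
(-183*(-99) - 607642)*(1180641 + 301832) + Y(1819, -1746) = (-183*(-99) - 607642)*(1180641 + 301832) + 644 = (18117 - 607642)*1482473 + 644 = -589525*1482473 + 644 = -873954895325 + 644 = -873954894681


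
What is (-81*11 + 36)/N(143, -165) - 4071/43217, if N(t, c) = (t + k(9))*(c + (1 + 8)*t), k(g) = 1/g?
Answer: -90082659/905136848 ≈ -0.099524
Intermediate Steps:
k(g) = 1/g
N(t, c) = (1/9 + t)*(c + 9*t) (N(t, c) = (t + 1/9)*(c + (1 + 8)*t) = (t + 1/9)*(c + 9*t) = (1/9 + t)*(c + 9*t))
(-81*11 + 36)/N(143, -165) - 4071/43217 = (-81*11 + 36)/(143 + 9*143**2 + (1/9)*(-165) - 165*143) - 4071/43217 = (-891 + 36)/(143 + 9*20449 - 55/3 - 23595) - 4071*1/43217 = -855/(143 + 184041 - 55/3 - 23595) - 177/1879 = -855/481712/3 - 177/1879 = -855*3/481712 - 177/1879 = -2565/481712 - 177/1879 = -90082659/905136848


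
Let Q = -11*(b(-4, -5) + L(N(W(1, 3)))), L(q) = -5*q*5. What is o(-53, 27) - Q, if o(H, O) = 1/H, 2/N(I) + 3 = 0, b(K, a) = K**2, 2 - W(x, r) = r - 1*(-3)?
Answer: 57131/159 ≈ 359.31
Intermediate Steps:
W(x, r) = -1 - r (W(x, r) = 2 - (r - 1*(-3)) = 2 - (r + 3) = 2 - (3 + r) = 2 + (-3 - r) = -1 - r)
N(I) = -2/3 (N(I) = 2/(-3 + 0) = 2/(-3) = 2*(-1/3) = -2/3)
L(q) = -25*q
Q = -1078/3 (Q = -11*((-4)**2 - 25*(-2/3)) = -11*(16 + 50/3) = -11*98/3 = -1078/3 ≈ -359.33)
o(-53, 27) - Q = 1/(-53) - 1*(-1078/3) = -1/53 + 1078/3 = 57131/159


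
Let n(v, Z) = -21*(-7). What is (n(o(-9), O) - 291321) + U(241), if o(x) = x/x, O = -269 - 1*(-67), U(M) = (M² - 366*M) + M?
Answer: -321058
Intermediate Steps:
U(M) = M² - 365*M
O = -202 (O = -269 + 67 = -202)
o(x) = 1
n(v, Z) = 147
(n(o(-9), O) - 291321) + U(241) = (147 - 291321) + 241*(-365 + 241) = -291174 + 241*(-124) = -291174 - 29884 = -321058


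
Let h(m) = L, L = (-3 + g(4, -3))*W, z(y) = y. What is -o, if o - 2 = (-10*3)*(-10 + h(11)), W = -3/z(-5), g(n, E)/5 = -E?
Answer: -86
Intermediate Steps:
g(n, E) = -5*E (g(n, E) = 5*(-E) = -5*E)
W = ⅗ (W = -3/(-5) = -3*(-⅕) = ⅗ ≈ 0.60000)
L = 36/5 (L = (-3 - 5*(-3))*(⅗) = (-3 + 15)*(⅗) = 12*(⅗) = 36/5 ≈ 7.2000)
h(m) = 36/5
o = 86 (o = 2 + (-10*3)*(-10 + 36/5) = 2 - 30*(-14/5) = 2 + 84 = 86)
-o = -1*86 = -86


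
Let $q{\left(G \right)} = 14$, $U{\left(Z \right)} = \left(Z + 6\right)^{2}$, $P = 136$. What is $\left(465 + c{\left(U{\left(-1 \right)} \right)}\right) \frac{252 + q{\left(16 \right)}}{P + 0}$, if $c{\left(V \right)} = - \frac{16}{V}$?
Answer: $\frac{1543997}{1700} \approx 908.23$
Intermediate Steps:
$U{\left(Z \right)} = \left(6 + Z\right)^{2}$
$\left(465 + c{\left(U{\left(-1 \right)} \right)}\right) \frac{252 + q{\left(16 \right)}}{P + 0} = \left(465 - \frac{16}{\left(6 - 1\right)^{2}}\right) \frac{252 + 14}{136 + 0} = \left(465 - \frac{16}{5^{2}}\right) \frac{266}{136} = \left(465 - \frac{16}{25}\right) 266 \cdot \frac{1}{136} = \left(465 - \frac{16}{25}\right) \frac{133}{68} = \frac{11609}{25} \cdot \frac{133}{68} = \frac{1543997}{1700}$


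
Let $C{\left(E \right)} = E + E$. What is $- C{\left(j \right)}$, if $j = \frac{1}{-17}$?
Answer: $\frac{2}{17} \approx 0.11765$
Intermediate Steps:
$j = - \frac{1}{17} \approx -0.058824$
$C{\left(E \right)} = 2 E$
$- C{\left(j \right)} = - \frac{2 \left(-1\right)}{17} = \left(-1\right) \left(- \frac{2}{17}\right) = \frac{2}{17}$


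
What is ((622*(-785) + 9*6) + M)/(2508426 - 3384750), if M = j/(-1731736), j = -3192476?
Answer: 70454835875/126463484872 ≈ 0.55712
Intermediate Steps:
M = 798119/432934 (M = -3192476/(-1731736) = -3192476*(-1/1731736) = 798119/432934 ≈ 1.8435)
((622*(-785) + 9*6) + M)/(2508426 - 3384750) = ((622*(-785) + 9*6) + 798119/432934)/(2508426 - 3384750) = ((-488270 + 54) + 798119/432934)/(-876324) = (-488216 + 798119/432934)*(-1/876324) = -211364507625/432934*(-1/876324) = 70454835875/126463484872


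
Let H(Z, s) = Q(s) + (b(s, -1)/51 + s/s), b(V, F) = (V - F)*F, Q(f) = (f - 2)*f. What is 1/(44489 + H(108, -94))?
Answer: 17/909769 ≈ 1.8686e-5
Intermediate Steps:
Q(f) = f*(-2 + f) (Q(f) = (-2 + f)*f = f*(-2 + f))
b(V, F) = F*(V - F)
H(Z, s) = 50/51 - s/51 + s*(-2 + s) (H(Z, s) = s*(-2 + s) + (-(s - 1*(-1))/51 + s/s) = s*(-2 + s) + (-(s + 1)*(1/51) + 1) = s*(-2 + s) + (-(1 + s)*(1/51) + 1) = s*(-2 + s) + ((-1 - s)*(1/51) + 1) = s*(-2 + s) + ((-1/51 - s/51) + 1) = s*(-2 + s) + (50/51 - s/51) = 50/51 - s/51 + s*(-2 + s))
1/(44489 + H(108, -94)) = 1/(44489 + (50/51 - 1/51*(-94) - 94*(-2 - 94))) = 1/(44489 + (50/51 + 94/51 - 94*(-96))) = 1/(44489 + (50/51 + 94/51 + 9024)) = 1/(44489 + 153456/17) = 1/(909769/17) = 17/909769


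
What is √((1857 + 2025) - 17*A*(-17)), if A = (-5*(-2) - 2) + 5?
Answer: √7639 ≈ 87.401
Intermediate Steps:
A = 13 (A = (10 - 2) + 5 = 8 + 5 = 13)
√((1857 + 2025) - 17*A*(-17)) = √((1857 + 2025) - 17*13*(-17)) = √(3882 - 221*(-17)) = √(3882 + 3757) = √7639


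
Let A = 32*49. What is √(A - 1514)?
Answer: 3*√6 ≈ 7.3485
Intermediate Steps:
A = 1568
√(A - 1514) = √(1568 - 1514) = √54 = 3*√6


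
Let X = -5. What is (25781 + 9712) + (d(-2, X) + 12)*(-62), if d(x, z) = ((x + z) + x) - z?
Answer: 34997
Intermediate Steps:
d(x, z) = 2*x (d(x, z) = (z + 2*x) - z = 2*x)
(25781 + 9712) + (d(-2, X) + 12)*(-62) = (25781 + 9712) + (2*(-2) + 12)*(-62) = 35493 + (-4 + 12)*(-62) = 35493 + 8*(-62) = 35493 - 496 = 34997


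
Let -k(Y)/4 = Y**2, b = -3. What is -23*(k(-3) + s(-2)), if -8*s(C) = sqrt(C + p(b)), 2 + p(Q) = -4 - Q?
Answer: 828 + 23*I*sqrt(5)/8 ≈ 828.0 + 6.4287*I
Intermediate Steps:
p(Q) = -6 - Q (p(Q) = -2 + (-4 - Q) = -6 - Q)
k(Y) = -4*Y**2
s(C) = -sqrt(-3 + C)/8 (s(C) = -sqrt(C + (-6 - 1*(-3)))/8 = -sqrt(C + (-6 + 3))/8 = -sqrt(C - 3)/8 = -sqrt(-3 + C)/8)
-23*(k(-3) + s(-2)) = -23*(-4*(-3)**2 - sqrt(-3 - 2)/8) = -23*(-4*9 - I*sqrt(5)/8) = -23*(-36 - I*sqrt(5)/8) = 828 + 23*I*sqrt(5)/8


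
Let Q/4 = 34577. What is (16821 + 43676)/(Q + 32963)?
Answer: 60497/171271 ≈ 0.35322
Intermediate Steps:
Q = 138308 (Q = 4*34577 = 138308)
(16821 + 43676)/(Q + 32963) = (16821 + 43676)/(138308 + 32963) = 60497/171271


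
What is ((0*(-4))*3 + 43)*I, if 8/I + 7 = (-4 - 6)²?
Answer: 344/93 ≈ 3.6989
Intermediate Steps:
I = 8/93 (I = 8/(-7 + (-4 - 6)²) = 8/(-7 + (-10)²) = 8/(-7 + 100) = 8/93 ≈ 0.086022)
((0*(-4))*3 + 43)*I = ((0*(-4))*3 + 43)*(8/93) = (0*3 + 43)*(8/93) = (0 + 43)*(8/93) = 43*(8/93) = 344/93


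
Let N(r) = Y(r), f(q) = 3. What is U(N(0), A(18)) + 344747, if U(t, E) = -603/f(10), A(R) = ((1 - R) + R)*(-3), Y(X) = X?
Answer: 344546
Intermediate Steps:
A(R) = -3 (A(R) = 1*(-3) = -3)
N(r) = r
U(t, E) = -201 (U(t, E) = -603/3 = -603*⅓ = -201)
U(N(0), A(18)) + 344747 = -201 + 344747 = 344546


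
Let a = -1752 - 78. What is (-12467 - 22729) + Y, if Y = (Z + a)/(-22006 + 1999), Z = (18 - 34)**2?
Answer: -704164798/20007 ≈ -35196.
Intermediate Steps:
a = -1830
Z = 256 (Z = (-16)**2 = 256)
Y = 1574/20007 (Y = (256 - 1830)/(-22006 + 1999) = -1574/(-20007) = -1574*(-1/20007) = 1574/20007 ≈ 0.078672)
(-12467 - 22729) + Y = (-12467 - 22729) + 1574/20007 = -35196 + 1574/20007 = -704164798/20007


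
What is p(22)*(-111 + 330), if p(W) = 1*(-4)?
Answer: -876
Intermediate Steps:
p(W) = -4
p(22)*(-111 + 330) = -4*(-111 + 330) = -4*219 = -876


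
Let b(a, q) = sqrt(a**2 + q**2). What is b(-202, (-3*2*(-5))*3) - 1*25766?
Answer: -25766 + 2*sqrt(12226) ≈ -25545.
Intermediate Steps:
b(-202, (-3*2*(-5))*3) - 1*25766 = sqrt((-202)**2 + ((-3*2*(-5))*3)**2) - 1*25766 = sqrt(40804 + (-6*(-5)*3)**2) - 25766 = sqrt(40804 + (30*3)**2) - 25766 = sqrt(40804 + 90**2) - 25766 = sqrt(40804 + 8100) - 25766 = sqrt(48904) - 25766 = 2*sqrt(12226) - 25766 = -25766 + 2*sqrt(12226)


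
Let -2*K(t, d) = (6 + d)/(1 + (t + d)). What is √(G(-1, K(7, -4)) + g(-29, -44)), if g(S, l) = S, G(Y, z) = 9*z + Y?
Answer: I*√129/2 ≈ 5.6789*I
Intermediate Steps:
K(t, d) = -(6 + d)/(2*(1 + d + t)) (K(t, d) = -(6 + d)/(2*(1 + (t + d))) = -(6 + d)/(2*(1 + (d + t))) = -(6 + d)/(2*(1 + d + t)))
G(Y, z) = Y + 9*z
√(G(-1, K(7, -4)) + g(-29, -44)) = √((-1 + 9*((-3 - ½*(-4))/(1 - 4 + 7))) - 29) = √((-1 + 9*((-3 + 2)/4)) - 29) = √((-1 + 9*((¼)*(-1))) - 29) = √((-1 + 9*(-¼)) - 29) = √((-1 - 9/4) - 29) = √(-13/4 - 29) = √(-129/4) = I*√129/2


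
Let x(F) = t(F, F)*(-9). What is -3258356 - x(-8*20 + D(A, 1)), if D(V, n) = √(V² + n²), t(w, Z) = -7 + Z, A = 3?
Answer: -3259859 + 9*√10 ≈ -3.2598e+6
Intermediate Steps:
x(F) = 63 - 9*F (x(F) = (-7 + F)*(-9) = 63 - 9*F)
-3258356 - x(-8*20 + D(A, 1)) = -3258356 - (63 - 9*(-8*20 + √(3² + 1²))) = -3258356 - (63 - 9*(-160 + √(9 + 1))) = -3258356 - (63 - 9*(-160 + √10)) = -3258356 - (63 + (1440 - 9*√10)) = -3258356 - (1503 - 9*√10) = -3258356 + (-1503 + 9*√10) = -3259859 + 9*√10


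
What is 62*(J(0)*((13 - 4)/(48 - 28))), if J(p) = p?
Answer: 0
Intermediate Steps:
62*(J(0)*((13 - 4)/(48 - 28))) = 62*(0*((13 - 4)/(48 - 28))) = 62*(0*(9/20)) = 62*0 = 0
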